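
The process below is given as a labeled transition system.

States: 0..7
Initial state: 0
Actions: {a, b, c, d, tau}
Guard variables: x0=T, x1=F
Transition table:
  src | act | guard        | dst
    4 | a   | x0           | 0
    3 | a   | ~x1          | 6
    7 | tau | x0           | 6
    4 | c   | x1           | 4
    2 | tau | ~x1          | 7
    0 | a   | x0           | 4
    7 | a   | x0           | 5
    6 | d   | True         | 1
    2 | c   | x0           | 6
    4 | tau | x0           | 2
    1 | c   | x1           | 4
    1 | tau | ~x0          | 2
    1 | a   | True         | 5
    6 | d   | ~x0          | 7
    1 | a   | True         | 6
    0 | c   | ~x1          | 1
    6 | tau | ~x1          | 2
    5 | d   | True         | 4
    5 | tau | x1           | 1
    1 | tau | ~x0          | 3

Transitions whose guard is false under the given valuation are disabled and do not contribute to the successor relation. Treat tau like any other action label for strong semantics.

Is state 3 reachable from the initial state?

14 transition(s) survive guard evaluation.
Layer 0: {0}
Layer 1: {1,4}  now seen {0,1,4}
Layer 2: {2,5,6}  now seen {0,1,2,4,5,6}
Layer 3: {7}  now seen {0,1,2,4,5,6,7}
R = {0,1,2,4,5,6,7}

Answer: UNREACHABLE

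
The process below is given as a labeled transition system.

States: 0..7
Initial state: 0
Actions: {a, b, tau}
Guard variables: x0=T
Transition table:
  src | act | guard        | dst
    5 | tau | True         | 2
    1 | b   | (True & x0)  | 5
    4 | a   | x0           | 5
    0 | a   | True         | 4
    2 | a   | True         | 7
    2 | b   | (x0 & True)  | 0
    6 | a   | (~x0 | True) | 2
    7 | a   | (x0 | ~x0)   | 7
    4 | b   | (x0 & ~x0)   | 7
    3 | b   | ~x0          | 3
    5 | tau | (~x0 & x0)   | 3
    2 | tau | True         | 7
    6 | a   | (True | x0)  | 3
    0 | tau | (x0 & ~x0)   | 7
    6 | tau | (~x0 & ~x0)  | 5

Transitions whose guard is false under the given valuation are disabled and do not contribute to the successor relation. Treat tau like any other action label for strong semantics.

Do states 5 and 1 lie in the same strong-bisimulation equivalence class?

Answer: NOT BISIMILAR

Analysis:
Compute ~ classes (split until stable):
  π0 = {{0,1,2,3,4,5,6,7}}
  π1 = {{0,4,6,7},{1},{2},{3},{5}}
  π2 = {{0,7},{1},{2},{3},{4},{5},{6}}
  π3 = {{0},{1},{2},{3},{4},{5},{6},{7}}
Fixed point at round 4; 8 class(es).
[5]={5}  [1]={1}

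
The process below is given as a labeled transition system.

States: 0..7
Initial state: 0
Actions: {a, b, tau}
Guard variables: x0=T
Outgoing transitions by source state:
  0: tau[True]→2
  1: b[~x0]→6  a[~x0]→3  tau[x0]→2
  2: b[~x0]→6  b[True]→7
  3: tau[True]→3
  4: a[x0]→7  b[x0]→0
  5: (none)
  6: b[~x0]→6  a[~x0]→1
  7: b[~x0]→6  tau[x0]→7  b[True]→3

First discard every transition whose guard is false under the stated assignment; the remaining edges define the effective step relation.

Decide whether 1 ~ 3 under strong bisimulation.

Refine partition for ~:
  round 0: {{0,1,2,3,4,5,6,7}}
  round 1: {{0,1,3},{2},{4},{5,6},{7}}
  round 2: {{0,1},{2},{3},{4},{5,6},{7}}
6 equivalence class(es) (converged in 3)
[1]={0,1}  [3]={3}

Answer: NOT BISIMILAR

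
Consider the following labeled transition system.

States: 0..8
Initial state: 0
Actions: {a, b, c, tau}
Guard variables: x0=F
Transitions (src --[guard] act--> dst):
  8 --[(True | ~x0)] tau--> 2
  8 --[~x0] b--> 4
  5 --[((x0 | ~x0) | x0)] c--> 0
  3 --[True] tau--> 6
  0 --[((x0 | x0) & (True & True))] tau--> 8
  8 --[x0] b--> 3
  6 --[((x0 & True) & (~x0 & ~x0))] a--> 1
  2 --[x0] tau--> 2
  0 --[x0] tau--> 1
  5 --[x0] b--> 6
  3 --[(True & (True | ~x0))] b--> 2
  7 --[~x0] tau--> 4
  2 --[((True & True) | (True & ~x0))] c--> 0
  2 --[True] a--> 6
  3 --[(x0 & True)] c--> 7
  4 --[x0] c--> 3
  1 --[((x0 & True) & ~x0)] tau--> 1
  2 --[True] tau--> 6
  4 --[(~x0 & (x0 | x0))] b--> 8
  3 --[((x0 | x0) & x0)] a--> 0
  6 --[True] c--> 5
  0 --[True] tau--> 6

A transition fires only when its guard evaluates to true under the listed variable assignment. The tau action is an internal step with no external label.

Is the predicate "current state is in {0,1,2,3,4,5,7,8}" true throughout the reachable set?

Allowed set {0,1,2,3,4,5,7,8}
Reach set: {0,5,6}
  0: safe
  5: safe
  6: outside
witness against invariant: tau → 6

Answer: INVARIANT VIOLATED at state 6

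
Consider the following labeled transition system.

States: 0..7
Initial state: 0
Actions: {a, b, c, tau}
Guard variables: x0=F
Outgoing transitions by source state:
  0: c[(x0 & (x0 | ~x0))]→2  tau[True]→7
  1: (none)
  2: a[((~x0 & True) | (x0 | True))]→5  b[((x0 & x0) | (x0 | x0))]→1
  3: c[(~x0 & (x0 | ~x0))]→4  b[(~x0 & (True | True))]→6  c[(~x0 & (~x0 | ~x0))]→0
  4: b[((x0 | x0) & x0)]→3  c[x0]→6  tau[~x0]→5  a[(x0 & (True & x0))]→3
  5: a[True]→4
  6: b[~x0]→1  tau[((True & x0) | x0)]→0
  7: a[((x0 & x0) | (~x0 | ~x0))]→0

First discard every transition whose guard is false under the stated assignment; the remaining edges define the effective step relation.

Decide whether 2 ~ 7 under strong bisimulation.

Bisimulation quotient by refinement:
  π0 = {{0,1,2,3,4,5,6,7}}
  π1 = {{0,4},{1},{2,5,7},{3},{6}}
  π2 = {{0,4},{1},{2},{3},{5,7},{6}}
stable after 3 split(s): 6 block(s)
2∈{2}, 7∈{5,7}

Answer: NOT BISIMILAR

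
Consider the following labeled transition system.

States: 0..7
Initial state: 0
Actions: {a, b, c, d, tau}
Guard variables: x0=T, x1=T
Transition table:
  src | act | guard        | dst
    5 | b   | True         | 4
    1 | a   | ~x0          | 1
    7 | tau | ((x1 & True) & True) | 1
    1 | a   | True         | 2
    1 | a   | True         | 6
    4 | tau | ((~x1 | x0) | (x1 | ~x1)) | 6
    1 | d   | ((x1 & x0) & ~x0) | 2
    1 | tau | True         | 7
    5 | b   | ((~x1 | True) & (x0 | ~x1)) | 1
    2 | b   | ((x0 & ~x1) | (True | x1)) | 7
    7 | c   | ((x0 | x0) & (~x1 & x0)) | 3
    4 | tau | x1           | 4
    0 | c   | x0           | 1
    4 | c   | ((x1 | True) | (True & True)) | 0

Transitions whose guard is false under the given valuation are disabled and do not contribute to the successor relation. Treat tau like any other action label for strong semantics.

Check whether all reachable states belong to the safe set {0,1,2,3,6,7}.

Answer: INVARIANT HOLDS

Working:
Allowed set {0,1,2,3,6,7}
R = {0,1,2,6,7}
  0: ✓
  1: ✓
  2: ✓
  6: ✓
  7: ✓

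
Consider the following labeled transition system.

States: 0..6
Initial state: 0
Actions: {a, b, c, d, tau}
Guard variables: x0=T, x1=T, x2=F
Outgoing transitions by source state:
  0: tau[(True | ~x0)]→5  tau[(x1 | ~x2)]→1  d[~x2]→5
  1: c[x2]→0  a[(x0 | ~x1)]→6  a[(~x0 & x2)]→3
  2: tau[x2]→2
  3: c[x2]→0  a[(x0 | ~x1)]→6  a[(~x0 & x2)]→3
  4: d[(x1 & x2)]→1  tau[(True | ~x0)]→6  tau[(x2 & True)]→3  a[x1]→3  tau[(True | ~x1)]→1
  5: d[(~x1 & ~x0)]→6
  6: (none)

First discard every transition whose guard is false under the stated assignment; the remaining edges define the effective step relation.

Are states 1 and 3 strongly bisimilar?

Bisimulation quotient by refinement:
  π0 = {{0,1,2,3,4,5,6}}
  π1 = {{0},{1,3},{2,5,6},{4}}
4 equivalence class(es) (converged in 2)
class of 1: {1,3}; class of 3: {1,3}

Answer: BISIMILAR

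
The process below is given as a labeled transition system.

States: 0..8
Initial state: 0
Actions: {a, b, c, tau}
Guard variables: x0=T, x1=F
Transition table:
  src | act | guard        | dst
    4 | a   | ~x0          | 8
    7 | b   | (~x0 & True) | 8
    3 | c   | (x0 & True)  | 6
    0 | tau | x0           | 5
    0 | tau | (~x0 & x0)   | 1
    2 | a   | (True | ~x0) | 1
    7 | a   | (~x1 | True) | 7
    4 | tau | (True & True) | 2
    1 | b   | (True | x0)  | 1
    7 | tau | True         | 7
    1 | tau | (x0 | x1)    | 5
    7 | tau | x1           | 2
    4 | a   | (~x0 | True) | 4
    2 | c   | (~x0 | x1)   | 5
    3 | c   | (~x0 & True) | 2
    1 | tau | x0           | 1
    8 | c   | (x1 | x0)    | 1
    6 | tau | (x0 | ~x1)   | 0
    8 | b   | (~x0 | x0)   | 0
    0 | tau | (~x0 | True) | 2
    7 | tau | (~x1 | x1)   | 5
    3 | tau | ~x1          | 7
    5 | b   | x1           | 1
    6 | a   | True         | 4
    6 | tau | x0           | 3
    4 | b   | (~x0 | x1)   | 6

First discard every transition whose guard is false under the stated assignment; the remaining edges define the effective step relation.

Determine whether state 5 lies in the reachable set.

Answer: REACHABLE

Analysis:
Guard filter leaves 18 enabled edge(s).
L0 = {0}
L1 = {2,5}  cumulative {0,2,5}
L2 = {1}  cumulative {0,1,2,5}
Reachable = {0,1,2,5}
trace reaching 5: tau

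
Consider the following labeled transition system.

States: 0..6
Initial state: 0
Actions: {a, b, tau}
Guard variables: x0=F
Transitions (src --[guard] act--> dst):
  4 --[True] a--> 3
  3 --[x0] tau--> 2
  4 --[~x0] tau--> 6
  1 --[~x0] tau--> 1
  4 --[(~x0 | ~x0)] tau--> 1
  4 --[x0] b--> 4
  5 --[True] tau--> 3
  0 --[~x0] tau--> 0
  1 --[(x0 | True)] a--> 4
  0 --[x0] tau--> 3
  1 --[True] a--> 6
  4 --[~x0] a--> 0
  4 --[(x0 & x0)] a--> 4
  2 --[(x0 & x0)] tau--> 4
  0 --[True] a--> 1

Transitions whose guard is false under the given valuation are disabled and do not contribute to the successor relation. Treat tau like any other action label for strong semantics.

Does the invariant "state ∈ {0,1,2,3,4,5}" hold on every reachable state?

Safe = {0,1,2,3,4,5}
Reach set: {0,1,3,4,6}
  0: ✓
  1: ✓
  3: ✓
  4: ✓
  6: outside
witness against invariant: a·a → 6

Answer: INVARIANT VIOLATED at state 6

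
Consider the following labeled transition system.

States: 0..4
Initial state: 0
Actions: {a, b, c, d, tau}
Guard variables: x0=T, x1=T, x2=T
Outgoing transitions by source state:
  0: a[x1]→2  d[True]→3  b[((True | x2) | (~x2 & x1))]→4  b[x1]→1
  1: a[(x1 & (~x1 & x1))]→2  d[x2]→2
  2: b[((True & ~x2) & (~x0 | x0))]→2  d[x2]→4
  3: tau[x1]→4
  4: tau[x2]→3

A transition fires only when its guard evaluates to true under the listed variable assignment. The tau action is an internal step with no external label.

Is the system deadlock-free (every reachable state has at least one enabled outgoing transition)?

Answer: DEADLOCK-FREE

Working:
R = {0,1,2,3,4}
  0: a→2  b→1  b→4  d→3  [4 exit(s)]
  1: d→2  [1 exit(s)]
  2: d→4  [1 exit(s)]
  3: tau→4  [1 exit(s)]
  4: tau→3  [1 exit(s)]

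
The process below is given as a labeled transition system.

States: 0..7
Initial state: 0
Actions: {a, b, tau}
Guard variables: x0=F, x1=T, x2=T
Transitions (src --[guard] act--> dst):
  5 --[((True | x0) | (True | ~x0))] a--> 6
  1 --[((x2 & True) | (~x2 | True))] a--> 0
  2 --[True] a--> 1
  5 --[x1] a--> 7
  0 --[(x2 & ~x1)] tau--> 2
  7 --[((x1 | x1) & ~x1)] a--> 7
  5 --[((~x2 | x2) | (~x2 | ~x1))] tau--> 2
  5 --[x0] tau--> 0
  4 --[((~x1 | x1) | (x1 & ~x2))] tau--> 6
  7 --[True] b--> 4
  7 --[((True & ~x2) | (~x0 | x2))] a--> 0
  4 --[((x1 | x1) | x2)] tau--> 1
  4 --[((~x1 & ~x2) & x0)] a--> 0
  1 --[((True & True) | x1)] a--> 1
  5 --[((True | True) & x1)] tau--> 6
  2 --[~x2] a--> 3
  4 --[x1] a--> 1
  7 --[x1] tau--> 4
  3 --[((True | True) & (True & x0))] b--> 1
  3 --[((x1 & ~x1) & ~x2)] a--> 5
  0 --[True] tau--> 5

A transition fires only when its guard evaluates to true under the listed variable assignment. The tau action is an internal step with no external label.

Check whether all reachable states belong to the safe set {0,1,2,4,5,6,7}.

Safe = {0,1,2,4,5,6,7}
Reach set: {0,1,2,4,5,6,7}
  0: ✓
  1: ✓
  2: ✓
  4: ✓
  5: ✓
  6: ✓
  7: ✓

Answer: INVARIANT HOLDS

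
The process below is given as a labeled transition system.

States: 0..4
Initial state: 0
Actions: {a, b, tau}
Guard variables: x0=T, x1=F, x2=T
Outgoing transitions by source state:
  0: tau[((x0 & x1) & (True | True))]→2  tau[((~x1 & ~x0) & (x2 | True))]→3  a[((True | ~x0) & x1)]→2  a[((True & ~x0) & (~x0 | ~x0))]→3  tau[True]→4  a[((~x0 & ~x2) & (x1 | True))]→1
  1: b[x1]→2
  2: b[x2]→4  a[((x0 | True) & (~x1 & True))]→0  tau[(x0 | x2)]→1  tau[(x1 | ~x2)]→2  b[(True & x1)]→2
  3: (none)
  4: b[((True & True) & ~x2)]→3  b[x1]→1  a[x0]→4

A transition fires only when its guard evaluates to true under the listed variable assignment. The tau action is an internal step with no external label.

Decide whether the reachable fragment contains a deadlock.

Answer: DEADLOCK-FREE

Trace:
Reach set: {0,4}
  0: tau→4  [1 out]
  4: a→4  [1 out]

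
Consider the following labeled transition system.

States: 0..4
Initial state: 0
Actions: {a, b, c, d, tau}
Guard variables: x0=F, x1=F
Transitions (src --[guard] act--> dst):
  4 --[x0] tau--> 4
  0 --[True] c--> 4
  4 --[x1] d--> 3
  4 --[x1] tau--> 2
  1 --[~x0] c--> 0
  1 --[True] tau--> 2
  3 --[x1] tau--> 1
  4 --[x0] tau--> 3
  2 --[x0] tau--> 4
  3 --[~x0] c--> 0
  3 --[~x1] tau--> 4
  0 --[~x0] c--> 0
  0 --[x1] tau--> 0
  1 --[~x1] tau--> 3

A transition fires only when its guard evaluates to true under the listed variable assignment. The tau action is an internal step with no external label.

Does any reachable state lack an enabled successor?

Answer: DEADLOCK at state 4

Analysis:
R = {0,4}
  0: c→0  c→4  [deg 2]
  4: ∅  [deadlock]
witness 4: c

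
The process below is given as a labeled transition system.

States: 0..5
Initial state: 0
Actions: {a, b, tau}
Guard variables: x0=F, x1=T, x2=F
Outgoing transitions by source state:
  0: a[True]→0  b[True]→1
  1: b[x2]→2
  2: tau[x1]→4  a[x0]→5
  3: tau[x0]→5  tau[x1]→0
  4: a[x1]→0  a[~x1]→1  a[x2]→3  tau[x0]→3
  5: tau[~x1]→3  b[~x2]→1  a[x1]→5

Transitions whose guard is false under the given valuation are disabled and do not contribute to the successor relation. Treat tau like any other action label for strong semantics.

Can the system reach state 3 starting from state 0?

Answer: UNREACHABLE

Analysis:
After dropping false guards: 7 live edges.
depth 0: {0}
depth 1: {1}  now seen {0,1}
Reach set: {0,1}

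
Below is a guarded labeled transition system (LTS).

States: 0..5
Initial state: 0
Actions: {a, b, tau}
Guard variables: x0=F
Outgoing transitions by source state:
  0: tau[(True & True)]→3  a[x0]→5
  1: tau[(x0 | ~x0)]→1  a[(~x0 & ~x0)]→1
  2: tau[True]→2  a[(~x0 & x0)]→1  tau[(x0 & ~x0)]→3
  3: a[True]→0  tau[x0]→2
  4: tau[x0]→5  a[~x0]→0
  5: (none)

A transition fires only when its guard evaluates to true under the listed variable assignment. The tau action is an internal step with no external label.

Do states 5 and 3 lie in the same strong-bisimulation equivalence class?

Compute ~ classes (split until stable):
  P[0] = {{0,1,2,3,4,5}}
  P[1] = {{0,2},{1},{3,4},{5}}
  P[2] = {{0},{1},{2},{3,4},{5}}
5 equivalence class(es) (converged in 3)
5∈{5}, 3∈{3,4}

Answer: NOT BISIMILAR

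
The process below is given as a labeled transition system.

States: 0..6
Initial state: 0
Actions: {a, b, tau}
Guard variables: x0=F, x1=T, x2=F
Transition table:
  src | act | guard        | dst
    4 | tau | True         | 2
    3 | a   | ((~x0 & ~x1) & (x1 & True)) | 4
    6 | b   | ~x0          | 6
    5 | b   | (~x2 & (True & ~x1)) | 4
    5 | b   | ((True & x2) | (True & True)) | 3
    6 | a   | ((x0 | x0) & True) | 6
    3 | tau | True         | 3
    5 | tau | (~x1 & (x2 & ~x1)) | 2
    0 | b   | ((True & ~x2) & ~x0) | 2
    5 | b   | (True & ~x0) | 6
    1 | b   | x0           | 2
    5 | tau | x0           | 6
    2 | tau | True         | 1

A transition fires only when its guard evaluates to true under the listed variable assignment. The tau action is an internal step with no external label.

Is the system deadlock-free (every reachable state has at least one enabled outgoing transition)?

Reachable = {0,1,2}
  0: b→2  [1 exit(s)]
  1: ∅  [no exit]
  2: tau→1  [1 exit(s)]
trace reaching 1: b·tau

Answer: DEADLOCK at state 1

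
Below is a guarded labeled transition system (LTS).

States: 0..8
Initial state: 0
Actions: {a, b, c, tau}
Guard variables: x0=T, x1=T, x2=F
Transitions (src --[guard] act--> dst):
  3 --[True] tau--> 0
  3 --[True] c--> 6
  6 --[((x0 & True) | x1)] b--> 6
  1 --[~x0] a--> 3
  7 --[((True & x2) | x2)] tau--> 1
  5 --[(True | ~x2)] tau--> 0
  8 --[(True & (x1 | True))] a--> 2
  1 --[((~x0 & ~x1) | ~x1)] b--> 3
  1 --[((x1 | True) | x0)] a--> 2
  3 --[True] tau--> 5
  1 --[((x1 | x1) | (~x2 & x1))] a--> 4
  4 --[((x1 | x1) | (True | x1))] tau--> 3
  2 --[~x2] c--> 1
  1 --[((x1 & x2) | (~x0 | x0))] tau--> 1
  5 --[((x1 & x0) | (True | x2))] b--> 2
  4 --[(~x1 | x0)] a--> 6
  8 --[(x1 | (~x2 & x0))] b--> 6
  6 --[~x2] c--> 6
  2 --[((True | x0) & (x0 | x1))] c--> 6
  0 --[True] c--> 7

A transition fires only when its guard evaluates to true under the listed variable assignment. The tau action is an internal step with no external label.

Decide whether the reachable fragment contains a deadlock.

Reachable = {0,7}
  0: c→7  [1 out]
  7: ∅  [STUCK]
Path to 7: c

Answer: DEADLOCK at state 7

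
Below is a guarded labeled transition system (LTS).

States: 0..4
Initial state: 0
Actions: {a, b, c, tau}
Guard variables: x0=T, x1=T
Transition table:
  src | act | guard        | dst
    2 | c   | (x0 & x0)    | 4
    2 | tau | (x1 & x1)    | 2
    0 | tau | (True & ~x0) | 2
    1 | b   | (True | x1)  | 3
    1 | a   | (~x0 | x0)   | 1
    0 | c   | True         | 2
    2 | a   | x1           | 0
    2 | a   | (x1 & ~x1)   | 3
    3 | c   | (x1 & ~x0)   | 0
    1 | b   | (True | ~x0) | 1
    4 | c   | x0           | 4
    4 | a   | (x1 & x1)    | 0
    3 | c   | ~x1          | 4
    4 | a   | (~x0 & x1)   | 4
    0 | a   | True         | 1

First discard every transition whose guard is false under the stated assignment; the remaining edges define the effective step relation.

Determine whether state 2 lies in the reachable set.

Guard filter leaves 10 enabled edge(s).
L0 = {0}
L1 = {1,2}  now seen {0,1,2}
L2 = {3,4}  now seen {0,1,2,3,4}
Reachable = {0,1,2,3,4}
trace reaching 2: c

Answer: REACHABLE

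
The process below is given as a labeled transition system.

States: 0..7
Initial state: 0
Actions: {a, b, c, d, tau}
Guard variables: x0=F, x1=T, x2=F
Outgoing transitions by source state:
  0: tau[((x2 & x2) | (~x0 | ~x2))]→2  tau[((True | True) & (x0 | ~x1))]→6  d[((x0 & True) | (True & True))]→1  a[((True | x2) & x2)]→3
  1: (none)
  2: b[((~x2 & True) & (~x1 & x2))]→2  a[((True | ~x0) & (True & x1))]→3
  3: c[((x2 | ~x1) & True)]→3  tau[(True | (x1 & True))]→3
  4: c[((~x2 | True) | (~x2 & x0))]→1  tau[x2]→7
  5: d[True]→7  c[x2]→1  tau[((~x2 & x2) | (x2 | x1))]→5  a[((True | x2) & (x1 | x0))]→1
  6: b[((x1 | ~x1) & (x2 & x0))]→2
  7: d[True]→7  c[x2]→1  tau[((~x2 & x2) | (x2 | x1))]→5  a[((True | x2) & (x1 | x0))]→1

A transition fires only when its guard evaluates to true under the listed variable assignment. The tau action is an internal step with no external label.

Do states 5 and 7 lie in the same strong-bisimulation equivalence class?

Compute ~ classes (split until stable):
  round 0: {{0,1,2,3,4,5,6,7}}
  round 1: {{0},{1,6},{2},{3},{4},{5,7}}
stable after 2 split(s): 6 block(s)
5∈{5,7}, 7∈{5,7}

Answer: BISIMILAR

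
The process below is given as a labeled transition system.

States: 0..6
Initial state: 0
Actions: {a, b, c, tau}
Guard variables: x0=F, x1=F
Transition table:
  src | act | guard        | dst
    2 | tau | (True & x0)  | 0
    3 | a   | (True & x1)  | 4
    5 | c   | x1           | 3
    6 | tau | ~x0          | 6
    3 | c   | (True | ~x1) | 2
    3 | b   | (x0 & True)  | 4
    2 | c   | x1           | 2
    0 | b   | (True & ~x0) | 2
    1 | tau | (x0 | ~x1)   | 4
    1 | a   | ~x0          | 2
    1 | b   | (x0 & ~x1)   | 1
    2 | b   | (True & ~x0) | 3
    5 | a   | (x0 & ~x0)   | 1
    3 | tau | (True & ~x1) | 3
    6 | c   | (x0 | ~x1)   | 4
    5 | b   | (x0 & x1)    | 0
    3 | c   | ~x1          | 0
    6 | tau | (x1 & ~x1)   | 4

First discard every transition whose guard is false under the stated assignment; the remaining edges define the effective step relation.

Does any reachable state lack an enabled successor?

Reach set: {0,2,3}
  0: b→2  [1 out]
  2: b→3  [1 out]
  3: c→0  c→2  tau→3  [3 out]

Answer: DEADLOCK-FREE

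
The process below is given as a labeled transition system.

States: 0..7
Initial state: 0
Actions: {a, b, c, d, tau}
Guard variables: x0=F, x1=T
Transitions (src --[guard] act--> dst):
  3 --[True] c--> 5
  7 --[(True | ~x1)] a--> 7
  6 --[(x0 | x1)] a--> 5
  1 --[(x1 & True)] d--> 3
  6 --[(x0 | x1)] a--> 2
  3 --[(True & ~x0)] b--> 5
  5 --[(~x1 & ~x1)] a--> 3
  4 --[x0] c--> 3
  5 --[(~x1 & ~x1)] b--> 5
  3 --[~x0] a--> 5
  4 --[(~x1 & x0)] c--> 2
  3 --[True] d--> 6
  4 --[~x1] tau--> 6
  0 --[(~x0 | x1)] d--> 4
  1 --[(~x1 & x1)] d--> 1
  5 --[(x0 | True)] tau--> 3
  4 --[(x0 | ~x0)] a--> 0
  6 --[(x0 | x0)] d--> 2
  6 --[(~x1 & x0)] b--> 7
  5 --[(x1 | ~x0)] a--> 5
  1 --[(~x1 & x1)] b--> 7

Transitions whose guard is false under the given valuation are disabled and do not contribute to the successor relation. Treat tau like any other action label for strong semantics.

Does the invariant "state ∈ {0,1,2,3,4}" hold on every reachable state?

Inv-set: {0,1,2,3,4}
R = {0,4}
  0: ok
  4: ok

Answer: INVARIANT HOLDS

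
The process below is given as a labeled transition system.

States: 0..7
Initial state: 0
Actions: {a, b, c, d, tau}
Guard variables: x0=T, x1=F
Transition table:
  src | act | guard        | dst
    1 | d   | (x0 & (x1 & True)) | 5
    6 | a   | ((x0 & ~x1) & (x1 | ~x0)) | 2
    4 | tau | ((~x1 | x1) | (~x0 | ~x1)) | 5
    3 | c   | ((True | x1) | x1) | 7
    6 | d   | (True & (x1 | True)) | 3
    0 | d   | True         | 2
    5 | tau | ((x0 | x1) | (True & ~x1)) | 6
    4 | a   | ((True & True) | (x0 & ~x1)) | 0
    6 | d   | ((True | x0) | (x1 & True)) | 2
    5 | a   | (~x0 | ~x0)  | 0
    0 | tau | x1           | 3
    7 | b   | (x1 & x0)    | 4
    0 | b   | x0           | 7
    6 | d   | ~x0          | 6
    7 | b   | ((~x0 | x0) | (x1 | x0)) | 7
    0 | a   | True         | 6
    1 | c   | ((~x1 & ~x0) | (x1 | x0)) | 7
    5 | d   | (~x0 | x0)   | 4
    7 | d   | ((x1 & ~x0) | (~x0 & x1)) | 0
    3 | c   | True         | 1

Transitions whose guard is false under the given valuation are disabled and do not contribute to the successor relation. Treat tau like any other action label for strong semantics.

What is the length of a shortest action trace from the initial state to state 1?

BFS to 1:
  L0 = {0}
  L1 = {2,6,7}
  L2 = {3}
  L3 = {1}
first hit 1 at d=3 via a·d·c

Answer: 3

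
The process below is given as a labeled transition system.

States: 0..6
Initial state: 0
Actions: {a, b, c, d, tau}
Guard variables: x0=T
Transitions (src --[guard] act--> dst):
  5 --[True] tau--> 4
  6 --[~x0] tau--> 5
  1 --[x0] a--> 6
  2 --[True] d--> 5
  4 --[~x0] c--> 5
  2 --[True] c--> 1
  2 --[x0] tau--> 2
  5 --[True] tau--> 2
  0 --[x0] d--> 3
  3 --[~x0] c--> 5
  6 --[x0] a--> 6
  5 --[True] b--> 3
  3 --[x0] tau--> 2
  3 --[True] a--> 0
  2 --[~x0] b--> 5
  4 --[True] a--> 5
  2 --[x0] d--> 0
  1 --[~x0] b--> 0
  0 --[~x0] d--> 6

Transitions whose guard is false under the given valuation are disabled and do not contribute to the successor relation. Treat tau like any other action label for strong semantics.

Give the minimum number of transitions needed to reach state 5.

Layered search for 5:
  Layer 0: {0}
  Layer 1: {3}
  Layer 2: {2}
  Layer 3: {1,5}
first hit 5 at d=3 via d·tau·d

Answer: 3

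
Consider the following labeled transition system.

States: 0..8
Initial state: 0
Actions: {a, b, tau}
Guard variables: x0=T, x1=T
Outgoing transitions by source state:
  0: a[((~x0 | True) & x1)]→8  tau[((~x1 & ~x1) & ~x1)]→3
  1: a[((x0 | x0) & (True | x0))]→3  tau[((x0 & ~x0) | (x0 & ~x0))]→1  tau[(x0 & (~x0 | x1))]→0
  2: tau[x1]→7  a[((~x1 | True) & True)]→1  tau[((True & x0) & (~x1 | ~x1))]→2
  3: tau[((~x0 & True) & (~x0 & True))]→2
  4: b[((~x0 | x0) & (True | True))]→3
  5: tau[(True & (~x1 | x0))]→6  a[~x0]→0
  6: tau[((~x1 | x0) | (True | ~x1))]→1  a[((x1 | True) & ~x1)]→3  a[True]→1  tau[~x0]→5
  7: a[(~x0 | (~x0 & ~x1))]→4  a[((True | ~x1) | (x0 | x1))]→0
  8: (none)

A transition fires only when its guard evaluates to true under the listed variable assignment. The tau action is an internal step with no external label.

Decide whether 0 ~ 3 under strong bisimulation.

Answer: NOT BISIMILAR

Trace:
Bisimulation quotient by refinement:
  P[0] = {{0,1,2,3,4,5,6,7,8}}
  P[1] = {{0,7},{1,2,6},{3,8},{4},{5}}
  P[2] = {{0},{1},{2},{3,8},{4},{5},{6},{7}}
8 equivalence class(es) (converged in 3)
class of 0: {0}; class of 3: {3,8}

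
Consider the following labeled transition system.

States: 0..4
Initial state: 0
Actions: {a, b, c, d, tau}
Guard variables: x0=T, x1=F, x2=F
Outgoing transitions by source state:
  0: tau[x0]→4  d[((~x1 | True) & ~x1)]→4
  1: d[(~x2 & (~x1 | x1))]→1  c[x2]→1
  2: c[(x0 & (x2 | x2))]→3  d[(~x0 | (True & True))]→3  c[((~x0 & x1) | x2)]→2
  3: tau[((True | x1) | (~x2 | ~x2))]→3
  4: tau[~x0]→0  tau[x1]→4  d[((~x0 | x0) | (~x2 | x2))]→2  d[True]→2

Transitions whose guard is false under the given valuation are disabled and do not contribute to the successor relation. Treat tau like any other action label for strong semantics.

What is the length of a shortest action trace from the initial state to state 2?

Answer: 2

Trace:
BFS to 2:
  depth 0: {0}
  depth 1: {4}
  depth 2: {2}
first hit 2 at d=2 via d·d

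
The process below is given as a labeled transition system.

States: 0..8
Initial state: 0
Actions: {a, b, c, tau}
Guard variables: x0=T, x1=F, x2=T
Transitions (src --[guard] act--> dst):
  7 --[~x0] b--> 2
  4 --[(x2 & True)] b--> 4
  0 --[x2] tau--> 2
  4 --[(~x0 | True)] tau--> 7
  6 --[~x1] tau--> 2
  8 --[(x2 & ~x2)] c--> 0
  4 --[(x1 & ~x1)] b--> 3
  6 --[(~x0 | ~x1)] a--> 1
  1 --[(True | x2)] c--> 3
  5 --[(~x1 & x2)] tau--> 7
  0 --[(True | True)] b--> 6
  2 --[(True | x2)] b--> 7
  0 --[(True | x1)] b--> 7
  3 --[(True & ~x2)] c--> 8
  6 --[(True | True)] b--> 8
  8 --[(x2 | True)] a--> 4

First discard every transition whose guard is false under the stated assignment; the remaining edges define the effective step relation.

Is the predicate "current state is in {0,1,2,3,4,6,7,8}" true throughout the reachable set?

Answer: INVARIANT HOLDS

Analysis:
Safe = {0,1,2,3,4,6,7,8}
Reachable = {0,1,2,3,4,6,7,8}
  0: ✓
  1: ✓
  2: ✓
  3: ✓
  4: ✓
  6: ✓
  7: ✓
  8: ✓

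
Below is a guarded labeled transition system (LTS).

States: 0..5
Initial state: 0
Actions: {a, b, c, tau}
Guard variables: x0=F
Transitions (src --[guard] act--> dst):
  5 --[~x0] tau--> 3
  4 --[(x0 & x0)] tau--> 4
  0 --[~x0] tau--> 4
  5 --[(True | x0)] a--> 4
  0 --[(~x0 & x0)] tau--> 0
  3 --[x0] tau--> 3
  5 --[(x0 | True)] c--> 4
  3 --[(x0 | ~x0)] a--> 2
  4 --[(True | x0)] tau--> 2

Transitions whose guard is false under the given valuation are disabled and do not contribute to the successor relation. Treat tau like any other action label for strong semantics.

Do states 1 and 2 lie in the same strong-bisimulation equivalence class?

Answer: BISIMILAR

Analysis:
Compute ~ classes (split until stable):
  π0 = {{0,1,2,3,4,5}}
  π1 = {{0,4},{1,2},{3},{5}}
  π2 = {{0},{1,2},{3},{4},{5}}
stable after 3 split(s): 5 block(s)
class of 1: {1,2}; class of 2: {1,2}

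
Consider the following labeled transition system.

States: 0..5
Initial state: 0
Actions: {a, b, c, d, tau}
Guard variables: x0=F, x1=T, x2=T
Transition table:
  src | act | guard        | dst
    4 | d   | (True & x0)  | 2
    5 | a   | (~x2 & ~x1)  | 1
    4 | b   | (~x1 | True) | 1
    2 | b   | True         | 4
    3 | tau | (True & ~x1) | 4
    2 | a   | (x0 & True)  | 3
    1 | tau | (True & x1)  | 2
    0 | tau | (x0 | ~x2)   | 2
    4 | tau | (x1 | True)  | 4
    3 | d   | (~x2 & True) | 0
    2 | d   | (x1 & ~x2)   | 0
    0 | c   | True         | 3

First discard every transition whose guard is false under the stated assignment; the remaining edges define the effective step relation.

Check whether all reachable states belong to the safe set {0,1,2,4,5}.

Inv-set: {0,1,2,4,5}
Reach set: {0,3}
  0: safe
  3: VIOLATES
counterexample path to 3: c

Answer: INVARIANT VIOLATED at state 3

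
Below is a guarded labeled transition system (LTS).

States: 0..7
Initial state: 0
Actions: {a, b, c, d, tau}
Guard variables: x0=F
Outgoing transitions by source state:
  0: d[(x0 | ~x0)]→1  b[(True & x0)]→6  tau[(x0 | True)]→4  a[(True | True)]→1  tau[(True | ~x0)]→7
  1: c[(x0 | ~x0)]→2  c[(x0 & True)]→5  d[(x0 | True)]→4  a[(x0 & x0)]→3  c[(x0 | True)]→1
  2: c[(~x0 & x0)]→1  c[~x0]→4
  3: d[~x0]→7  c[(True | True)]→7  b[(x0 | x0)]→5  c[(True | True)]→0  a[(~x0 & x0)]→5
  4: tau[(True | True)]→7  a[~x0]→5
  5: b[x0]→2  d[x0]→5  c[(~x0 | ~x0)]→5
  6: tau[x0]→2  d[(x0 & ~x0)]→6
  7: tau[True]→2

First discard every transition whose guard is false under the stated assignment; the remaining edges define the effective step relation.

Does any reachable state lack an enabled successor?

Answer: DEADLOCK-FREE

Working:
Reachable = {0,1,2,4,5,7}
  0: a→1  d→1  tau→4  tau→7  [4 exit(s)]
  1: c→1  c→2  d→4  [3 exit(s)]
  2: c→4  [1 exit(s)]
  4: a→5  tau→7  [2 exit(s)]
  5: c→5  [1 exit(s)]
  7: tau→2  [1 exit(s)]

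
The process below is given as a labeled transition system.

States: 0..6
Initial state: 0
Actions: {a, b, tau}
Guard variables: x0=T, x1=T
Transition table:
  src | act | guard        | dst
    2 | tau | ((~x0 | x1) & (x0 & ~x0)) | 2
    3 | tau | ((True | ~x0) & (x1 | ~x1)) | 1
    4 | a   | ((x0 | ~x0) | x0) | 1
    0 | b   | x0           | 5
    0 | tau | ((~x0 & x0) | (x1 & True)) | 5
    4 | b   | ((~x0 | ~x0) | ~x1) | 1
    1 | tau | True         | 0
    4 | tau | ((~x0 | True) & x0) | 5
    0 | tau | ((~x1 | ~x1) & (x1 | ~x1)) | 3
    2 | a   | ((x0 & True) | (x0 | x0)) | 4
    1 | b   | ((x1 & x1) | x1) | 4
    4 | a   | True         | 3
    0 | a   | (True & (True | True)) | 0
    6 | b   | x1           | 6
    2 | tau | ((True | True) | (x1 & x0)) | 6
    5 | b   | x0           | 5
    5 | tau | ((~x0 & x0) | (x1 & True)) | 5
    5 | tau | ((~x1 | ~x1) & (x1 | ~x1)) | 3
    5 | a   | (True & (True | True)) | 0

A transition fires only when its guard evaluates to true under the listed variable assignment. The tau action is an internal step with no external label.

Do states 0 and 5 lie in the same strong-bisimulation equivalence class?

Answer: BISIMILAR

Trace:
Refine partition for ~:
  round 0: {{0,1,2,3,4,5,6}}
  round 1: {{0,5},{1},{2,4},{3},{6}}
  round 2: {{0,5},{1},{2},{3},{4},{6}}
stable after 3 split(s): 6 block(s)
0∈{0,5}, 5∈{0,5}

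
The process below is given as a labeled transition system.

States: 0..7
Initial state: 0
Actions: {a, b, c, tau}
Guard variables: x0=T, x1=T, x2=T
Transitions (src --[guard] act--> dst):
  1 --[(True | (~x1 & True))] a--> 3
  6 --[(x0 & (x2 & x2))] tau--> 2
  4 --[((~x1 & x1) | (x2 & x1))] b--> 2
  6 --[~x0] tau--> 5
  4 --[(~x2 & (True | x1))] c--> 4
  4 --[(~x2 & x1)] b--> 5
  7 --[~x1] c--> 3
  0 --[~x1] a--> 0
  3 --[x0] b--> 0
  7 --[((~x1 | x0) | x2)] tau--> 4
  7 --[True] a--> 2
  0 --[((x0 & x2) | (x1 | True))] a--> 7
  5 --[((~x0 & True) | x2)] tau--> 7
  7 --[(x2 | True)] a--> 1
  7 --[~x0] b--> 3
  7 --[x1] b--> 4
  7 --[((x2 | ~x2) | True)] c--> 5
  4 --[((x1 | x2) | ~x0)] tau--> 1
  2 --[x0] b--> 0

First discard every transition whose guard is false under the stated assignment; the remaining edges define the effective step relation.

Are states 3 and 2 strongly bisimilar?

Answer: BISIMILAR

Trace:
Refine partition for ~:
  π0 = {{0,1,2,3,4,5,6,7}}
  π1 = {{0,1},{2,3},{4},{5,6},{7}}
  π2 = {{0},{1},{2,3},{4},{5},{6},{7}}
stable after 3 split(s): 7 block(s)
3∈{2,3}, 2∈{2,3}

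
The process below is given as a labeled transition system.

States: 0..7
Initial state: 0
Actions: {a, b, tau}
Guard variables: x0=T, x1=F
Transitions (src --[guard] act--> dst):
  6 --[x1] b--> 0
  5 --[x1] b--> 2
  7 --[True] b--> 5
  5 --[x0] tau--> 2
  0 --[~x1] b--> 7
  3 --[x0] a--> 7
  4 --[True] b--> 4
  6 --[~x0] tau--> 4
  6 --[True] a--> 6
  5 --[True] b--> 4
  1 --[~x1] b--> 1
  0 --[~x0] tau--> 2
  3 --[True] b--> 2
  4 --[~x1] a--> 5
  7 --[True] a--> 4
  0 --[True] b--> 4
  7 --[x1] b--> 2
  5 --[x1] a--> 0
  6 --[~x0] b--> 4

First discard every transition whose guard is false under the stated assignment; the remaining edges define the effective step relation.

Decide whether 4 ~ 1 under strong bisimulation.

Compute ~ classes (split until stable):
  π0 = {{0,1,2,3,4,5,6,7}}
  π1 = {{0,1},{2},{3,4,7},{5},{6}}
  π2 = {{0},{1},{2},{3},{4},{5},{6},{7}}
stable after 3 split(s): 8 block(s)
class of 4: {4}; class of 1: {1}

Answer: NOT BISIMILAR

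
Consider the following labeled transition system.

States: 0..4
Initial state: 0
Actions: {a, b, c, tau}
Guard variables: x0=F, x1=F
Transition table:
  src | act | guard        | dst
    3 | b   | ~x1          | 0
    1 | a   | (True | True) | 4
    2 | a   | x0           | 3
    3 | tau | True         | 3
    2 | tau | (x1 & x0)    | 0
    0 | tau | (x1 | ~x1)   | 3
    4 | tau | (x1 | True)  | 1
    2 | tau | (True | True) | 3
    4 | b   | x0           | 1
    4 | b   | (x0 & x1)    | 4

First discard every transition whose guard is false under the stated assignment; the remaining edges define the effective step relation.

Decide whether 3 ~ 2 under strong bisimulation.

Answer: NOT BISIMILAR

Trace:
Compute ~ classes (split until stable):
  π0 = {{0,1,2,3,4}}
  π1 = {{0,2,4},{1},{3}}
  π2 = {{0,2},{1},{3},{4}}
4 equivalence class(es) (converged in 3)
3∈{3}, 2∈{0,2}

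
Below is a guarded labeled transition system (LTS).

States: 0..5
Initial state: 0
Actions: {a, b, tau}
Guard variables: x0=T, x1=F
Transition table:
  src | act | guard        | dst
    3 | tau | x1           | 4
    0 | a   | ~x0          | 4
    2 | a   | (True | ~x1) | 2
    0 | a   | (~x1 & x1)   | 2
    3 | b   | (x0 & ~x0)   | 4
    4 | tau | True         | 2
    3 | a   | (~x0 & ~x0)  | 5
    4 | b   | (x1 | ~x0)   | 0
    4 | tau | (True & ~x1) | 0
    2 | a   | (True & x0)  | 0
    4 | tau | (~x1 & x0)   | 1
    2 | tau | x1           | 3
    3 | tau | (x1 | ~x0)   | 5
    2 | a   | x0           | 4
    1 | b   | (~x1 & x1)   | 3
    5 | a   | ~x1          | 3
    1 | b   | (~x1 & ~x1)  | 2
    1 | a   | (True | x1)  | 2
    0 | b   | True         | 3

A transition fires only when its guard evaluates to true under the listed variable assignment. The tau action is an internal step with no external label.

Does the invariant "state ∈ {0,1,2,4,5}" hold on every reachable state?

Answer: INVARIANT VIOLATED at state 3

Working:
Inv-set: {0,1,2,4,5}
R = {0,3}
  0: safe
  3: ✗ unsafe
counterexample path to 3: b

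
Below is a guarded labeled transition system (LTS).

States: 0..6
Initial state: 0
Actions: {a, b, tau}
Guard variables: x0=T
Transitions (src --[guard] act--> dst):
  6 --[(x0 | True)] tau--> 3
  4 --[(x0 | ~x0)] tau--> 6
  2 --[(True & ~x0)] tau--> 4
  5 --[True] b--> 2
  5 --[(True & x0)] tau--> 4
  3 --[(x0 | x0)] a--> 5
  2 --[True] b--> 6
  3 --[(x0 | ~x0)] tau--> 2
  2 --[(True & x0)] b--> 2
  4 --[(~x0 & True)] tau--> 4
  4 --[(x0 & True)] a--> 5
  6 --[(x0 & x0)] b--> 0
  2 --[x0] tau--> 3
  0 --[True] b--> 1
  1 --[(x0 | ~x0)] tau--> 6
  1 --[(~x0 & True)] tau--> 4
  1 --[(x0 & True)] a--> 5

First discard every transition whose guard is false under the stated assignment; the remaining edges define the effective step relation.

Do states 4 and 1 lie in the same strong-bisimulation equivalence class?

Answer: BISIMILAR

Analysis:
Compute ~ classes (split until stable):
  π0 = {{0,1,2,3,4,5,6}}
  π1 = {{0},{1,3,4},{2,5,6}}
  π2 = {{0},{1,3,4},{2,5},{6}}
  π3 = {{0},{1,4},{2},{3},{5},{6}}
stable after 4 split(s): 6 block(s)
class of 4: {1,4}; class of 1: {1,4}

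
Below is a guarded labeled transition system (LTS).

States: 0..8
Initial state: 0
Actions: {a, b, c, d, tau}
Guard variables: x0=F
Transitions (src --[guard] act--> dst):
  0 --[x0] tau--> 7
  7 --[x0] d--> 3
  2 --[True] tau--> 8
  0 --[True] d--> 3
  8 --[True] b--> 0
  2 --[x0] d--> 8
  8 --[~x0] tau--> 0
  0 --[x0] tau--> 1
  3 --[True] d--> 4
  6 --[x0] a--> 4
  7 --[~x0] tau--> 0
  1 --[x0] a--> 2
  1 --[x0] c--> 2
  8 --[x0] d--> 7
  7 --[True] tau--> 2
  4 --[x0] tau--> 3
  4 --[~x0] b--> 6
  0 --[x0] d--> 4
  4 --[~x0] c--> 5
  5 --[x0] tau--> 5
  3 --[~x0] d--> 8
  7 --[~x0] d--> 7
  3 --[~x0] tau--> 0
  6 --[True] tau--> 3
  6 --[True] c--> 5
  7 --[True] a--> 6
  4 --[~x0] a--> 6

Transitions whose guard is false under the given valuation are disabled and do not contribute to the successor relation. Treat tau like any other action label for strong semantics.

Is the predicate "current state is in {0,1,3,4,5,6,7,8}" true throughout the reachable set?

Answer: INVARIANT HOLDS

Working:
Safe = {0,1,3,4,5,6,7,8}
Reachable = {0,3,4,5,6,8}
  0: safe
  3: safe
  4: safe
  5: safe
  6: safe
  8: safe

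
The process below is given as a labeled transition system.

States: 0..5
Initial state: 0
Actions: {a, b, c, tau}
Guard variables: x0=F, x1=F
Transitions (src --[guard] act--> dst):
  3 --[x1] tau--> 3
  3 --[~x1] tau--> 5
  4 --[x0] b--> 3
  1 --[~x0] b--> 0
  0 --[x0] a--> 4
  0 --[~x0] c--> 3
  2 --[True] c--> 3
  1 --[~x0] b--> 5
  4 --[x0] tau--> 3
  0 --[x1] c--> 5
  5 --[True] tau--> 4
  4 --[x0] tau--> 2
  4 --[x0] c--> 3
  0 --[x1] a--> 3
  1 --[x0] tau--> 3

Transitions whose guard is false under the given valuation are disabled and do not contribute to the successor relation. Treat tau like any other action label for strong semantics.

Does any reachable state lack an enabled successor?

Answer: DEADLOCK at state 4

Working:
Reach set: {0,3,4,5}
  0: c→3  [1 out]
  3: tau→5  [1 out]
  4: ∅  [no exit]
  5: tau→4  [1 out]
witness 4: c·tau·tau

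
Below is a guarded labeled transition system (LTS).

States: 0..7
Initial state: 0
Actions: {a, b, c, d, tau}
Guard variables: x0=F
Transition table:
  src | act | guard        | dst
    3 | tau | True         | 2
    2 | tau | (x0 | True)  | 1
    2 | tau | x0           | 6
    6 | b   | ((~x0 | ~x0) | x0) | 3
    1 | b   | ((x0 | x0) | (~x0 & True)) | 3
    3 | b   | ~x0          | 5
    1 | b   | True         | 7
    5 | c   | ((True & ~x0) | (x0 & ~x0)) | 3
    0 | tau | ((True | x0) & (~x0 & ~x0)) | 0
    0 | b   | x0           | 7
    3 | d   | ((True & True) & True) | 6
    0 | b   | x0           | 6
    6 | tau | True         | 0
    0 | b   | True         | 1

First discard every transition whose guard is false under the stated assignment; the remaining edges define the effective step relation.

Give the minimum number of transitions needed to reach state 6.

Breadth-first toward 6:
  L0 = {0}
  L1 = {1}
  L2 = {3,7}
  L3 = {2,5,6}
6 enters at depth 3; path b·b·d

Answer: 3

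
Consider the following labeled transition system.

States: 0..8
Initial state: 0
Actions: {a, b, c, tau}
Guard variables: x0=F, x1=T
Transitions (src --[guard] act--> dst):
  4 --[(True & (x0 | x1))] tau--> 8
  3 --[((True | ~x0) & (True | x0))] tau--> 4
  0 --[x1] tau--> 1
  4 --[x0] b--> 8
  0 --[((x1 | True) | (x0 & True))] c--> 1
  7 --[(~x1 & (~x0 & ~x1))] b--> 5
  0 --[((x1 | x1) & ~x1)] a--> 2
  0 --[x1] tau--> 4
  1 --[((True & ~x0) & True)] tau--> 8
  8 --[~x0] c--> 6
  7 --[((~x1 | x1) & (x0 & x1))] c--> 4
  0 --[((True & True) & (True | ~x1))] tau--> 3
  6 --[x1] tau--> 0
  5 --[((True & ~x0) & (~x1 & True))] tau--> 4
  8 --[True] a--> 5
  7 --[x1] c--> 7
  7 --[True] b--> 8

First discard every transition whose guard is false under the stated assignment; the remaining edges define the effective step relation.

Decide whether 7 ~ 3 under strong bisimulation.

Answer: NOT BISIMILAR

Trace:
Bisimulation quotient by refinement:
  P[0] = {{0,1,2,3,4,5,6,7,8}}
  P[1] = {{0},{1,3,4,6},{2,5},{7},{8}}
  P[2] = {{0},{1,4},{2,5},{3},{6},{7},{8}}
7 equivalence class(es) (converged in 3)
class of 7: {7}; class of 3: {3}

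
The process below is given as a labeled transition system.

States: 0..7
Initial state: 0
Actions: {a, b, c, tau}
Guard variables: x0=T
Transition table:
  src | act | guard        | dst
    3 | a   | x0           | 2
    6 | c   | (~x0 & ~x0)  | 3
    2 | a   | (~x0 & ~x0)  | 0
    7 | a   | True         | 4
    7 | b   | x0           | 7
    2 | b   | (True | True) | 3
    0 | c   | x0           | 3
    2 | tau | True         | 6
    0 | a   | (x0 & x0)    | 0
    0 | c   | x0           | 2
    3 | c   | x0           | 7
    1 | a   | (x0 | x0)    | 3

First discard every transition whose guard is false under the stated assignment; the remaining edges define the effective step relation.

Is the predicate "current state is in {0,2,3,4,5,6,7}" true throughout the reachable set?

Answer: INVARIANT HOLDS

Analysis:
Allowed set {0,2,3,4,5,6,7}
R = {0,2,3,4,6,7}
  0: safe
  2: safe
  3: safe
  4: safe
  6: safe
  7: safe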